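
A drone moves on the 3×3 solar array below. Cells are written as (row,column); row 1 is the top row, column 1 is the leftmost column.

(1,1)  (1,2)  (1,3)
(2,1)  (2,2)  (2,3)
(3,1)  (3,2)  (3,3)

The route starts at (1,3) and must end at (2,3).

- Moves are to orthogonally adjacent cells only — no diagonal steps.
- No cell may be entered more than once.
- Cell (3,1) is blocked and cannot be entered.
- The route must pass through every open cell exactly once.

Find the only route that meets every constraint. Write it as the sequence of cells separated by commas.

(1,3), (1,2), (1,1), (2,1), (2,2), (3,2), (3,3), (2,3)

Need to visit all 8 open cells exactly once, starting at (1,3) and ending at (2,3).
Cell (2,1) has only two open neighbours ((1,1) and (2,2)), so the path must pass straight through it: one of those is the cell it's entered from and the other is where it exits.
Route from (1,3): 2× left (reaching (1,1)), down to (2,1), right to (2,2), down to (3,2), right to (3,3), up to (2,3) — 7 moves in all.
Check: all 8 open cells covered.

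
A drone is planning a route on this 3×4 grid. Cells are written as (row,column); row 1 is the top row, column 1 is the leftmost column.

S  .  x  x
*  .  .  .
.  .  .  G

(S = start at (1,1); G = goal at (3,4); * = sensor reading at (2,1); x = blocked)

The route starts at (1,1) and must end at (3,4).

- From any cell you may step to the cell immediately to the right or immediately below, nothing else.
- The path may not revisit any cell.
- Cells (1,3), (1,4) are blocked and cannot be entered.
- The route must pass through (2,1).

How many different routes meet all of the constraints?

A right/down-only route from (1,1) to (3,4) makes exactly 2 down-moves and 3 right-moves in some order.
With no other constraints that would be C(5,2) = 10 routes.
Split at (2,1) and multiply the segment counts (each segment already excludes blocked cells): (1,1)→(2,1): 1; (2,1)→(3,4): 4; product = 4.
That gives 4 routes.

4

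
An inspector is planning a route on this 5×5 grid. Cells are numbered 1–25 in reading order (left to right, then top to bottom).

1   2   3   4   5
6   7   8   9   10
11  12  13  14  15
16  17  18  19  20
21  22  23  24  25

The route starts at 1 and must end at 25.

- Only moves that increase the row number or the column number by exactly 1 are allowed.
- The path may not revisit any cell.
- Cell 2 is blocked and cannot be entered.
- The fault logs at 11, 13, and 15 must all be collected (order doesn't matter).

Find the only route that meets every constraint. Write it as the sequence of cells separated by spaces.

1 6 11 12 13 14 15 20 25

Moves only go right or down, so the column and row indices never decrease.
Route from 1: down 2 to 11, right 4 to 15, down 2 to 25 — 8 moves in all.
Check: all required cells visited.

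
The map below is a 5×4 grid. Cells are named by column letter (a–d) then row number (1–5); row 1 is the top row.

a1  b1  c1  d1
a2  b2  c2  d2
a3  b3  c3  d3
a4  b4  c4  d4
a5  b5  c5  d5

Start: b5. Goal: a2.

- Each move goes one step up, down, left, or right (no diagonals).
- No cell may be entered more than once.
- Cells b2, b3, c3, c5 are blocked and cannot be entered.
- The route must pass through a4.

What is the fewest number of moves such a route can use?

4

Any route passes through a4 somewhere between b5 and a2. Summing Manhattan distances along the two legs (b5 → a4 → a2) gives a lower bound of 2 + 2 = 4 moves.
A route of 4 moves achieves this: b5 → b4 → a4 → a3 → a2.
Since 4 matches the lower bound, it is optimal.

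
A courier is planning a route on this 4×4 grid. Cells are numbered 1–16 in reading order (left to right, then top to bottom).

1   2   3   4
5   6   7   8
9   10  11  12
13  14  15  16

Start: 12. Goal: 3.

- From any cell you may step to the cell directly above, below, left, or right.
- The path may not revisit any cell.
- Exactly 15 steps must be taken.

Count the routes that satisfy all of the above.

2

Need simple routes of exactly 15 moves from 12 to 3 (Manhattan distance 3, so 6 moves are spent on a detour and 6 undoing it).
Enumerating: 12 16 15 11 10 14 13 9 5 1 2 6 7 8 4 3 | 12 16 15 14 13 9 5 1 2 6 10 11 7 8 4 3.
That gives 2 routes.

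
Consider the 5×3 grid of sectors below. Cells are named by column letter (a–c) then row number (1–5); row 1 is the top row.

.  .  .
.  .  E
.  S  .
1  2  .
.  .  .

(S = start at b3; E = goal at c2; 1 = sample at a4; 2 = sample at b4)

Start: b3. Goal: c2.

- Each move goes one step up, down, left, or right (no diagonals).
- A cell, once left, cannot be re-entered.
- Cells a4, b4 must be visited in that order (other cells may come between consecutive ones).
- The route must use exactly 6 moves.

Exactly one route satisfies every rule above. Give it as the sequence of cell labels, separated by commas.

The waypoints must appear in the order a4, b4, with no cell reused.
Route from b3: left to a3, down to a4, 2× right (reaching c4), 2× up (reaching c2) — 6 moves in all.
Check: order respected (1 at step 2, 2 at step 3); 6 moves as required.

b3, a3, a4, b4, c4, c3, c2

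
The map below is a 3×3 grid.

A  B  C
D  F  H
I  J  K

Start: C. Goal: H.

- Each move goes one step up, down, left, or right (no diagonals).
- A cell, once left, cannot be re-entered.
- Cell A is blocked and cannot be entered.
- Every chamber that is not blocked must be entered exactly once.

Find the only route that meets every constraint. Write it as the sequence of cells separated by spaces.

C B F D I J K H

Need to visit all 8 open cells exactly once, starting at C and ending at H.
Cell D has only two open neighbours (I and F), so the path must pass straight through it: one of those is the cell it's entered from and the other is where it exits.
Route from C: left 1 to B, down 1 to F, left 1 to D, down 1 to I, right 2 to K, up 1 to H — 7 moves in all.
Check: all 8 open cells covered.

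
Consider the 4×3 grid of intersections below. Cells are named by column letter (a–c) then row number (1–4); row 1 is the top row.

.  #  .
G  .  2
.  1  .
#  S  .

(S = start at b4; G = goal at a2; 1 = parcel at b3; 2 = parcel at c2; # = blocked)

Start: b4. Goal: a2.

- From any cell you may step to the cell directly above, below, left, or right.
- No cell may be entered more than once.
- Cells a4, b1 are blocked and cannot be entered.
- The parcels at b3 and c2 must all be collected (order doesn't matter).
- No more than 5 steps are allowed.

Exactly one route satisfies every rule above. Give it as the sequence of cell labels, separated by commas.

b4, b3, c3, c2, b2, a2

The 5-move cap with required stops at b3, c2 leaves no slack for detours.
Route from b4: up to b3, right to c3, up to c2, 2× left (reaching a2) — 5 moves in all.
Check: all required cells visited; 5 ≤ 5 moves.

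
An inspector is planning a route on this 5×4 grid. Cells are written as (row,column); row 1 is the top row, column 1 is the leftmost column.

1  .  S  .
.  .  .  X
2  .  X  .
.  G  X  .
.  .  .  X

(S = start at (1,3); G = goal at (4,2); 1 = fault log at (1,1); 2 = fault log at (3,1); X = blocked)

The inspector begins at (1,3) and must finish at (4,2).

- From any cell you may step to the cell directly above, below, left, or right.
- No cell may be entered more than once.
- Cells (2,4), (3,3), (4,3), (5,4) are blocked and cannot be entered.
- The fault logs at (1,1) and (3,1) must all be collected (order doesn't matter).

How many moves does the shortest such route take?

Any route passes through (1,1) and (3,1) in some order between (1,3) and (4,2). Summing Manhattan distances along each leg and taking the cheapest ordering ((1,3) → (1,1) → (3,1) → (4,2)) gives a lower bound of 2 + 2 + 2 = 6 moves.
A route of 6 moves achieves this: (1,3) → (1,2) → (1,1) → (2,1) → (3,1) → (4,1) → (4,2).
Since 6 matches the lower bound, it is optimal.

6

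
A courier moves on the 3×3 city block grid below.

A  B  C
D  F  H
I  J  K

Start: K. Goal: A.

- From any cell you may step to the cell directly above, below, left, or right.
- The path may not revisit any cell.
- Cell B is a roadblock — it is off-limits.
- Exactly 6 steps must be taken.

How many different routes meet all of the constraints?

Need simple routes of exactly 6 moves from K to A (Manhattan distance 4, so 1 moves are spent on a detour and 1 undoing it).
Enumerating: K H F J I D A.
That gives 1 route.

1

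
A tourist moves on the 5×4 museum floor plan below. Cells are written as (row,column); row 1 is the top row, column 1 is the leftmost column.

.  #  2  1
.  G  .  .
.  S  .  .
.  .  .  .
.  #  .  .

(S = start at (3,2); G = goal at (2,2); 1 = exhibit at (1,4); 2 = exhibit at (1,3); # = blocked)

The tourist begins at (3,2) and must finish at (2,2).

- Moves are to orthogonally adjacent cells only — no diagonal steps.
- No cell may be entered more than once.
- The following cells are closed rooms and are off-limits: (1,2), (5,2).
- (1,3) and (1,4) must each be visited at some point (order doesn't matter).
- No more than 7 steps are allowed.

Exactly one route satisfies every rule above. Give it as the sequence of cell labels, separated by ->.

(3,2) -> (3,3) -> (3,4) -> (2,4) -> (1,4) -> (1,3) -> (2,3) -> (2,2)

Any route must reach (1,3) and (1,4) and still end at (2,2) within 7 moves, so the order of the required stops is forced.
Route from (3,2): right 2 to (3,4), up 2 to (1,4), left 1 to (1,3), down 1 to (2,3), left 1 to (2,2) — 7 moves in all.
Check: all required cells visited; 7 ≤ 7 moves.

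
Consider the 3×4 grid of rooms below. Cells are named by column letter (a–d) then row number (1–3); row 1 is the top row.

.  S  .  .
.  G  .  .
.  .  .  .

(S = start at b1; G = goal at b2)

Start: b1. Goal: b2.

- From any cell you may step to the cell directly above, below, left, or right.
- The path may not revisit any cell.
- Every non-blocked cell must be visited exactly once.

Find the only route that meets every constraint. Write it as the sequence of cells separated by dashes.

b1 - a1 - a2 - a3 - b3 - c3 - d3 - d2 - d1 - c1 - c2 - b2

Need to visit all 12 open cells exactly once, starting at b1 and ending at b2.
Cell d1 has only two open neighbours (d2 and c1), so the path must pass straight through it: one of those is the cell it's entered from and the other is where it exits.
Route from b1: left 1 to a1, down 2 to a3, right 3 to d3, up 2 to d1, left 1 to c1, down 1 to c2, left 1 to b2 — 11 moves in all.
Check: all 12 open cells covered.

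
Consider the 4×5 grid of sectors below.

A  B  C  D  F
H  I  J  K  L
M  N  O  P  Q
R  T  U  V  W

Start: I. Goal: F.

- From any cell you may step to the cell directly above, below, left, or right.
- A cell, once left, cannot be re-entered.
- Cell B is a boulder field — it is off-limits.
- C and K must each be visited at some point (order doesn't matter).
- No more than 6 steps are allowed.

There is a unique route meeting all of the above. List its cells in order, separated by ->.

The 6-move cap with required stops at C, K leaves no slack for detours.
Route from I: right to J, up to C, right to D, down to K, right to L, up to F — 6 moves in all.
Check: all required cells visited; 6 ≤ 6 moves.

I -> J -> C -> D -> K -> L -> F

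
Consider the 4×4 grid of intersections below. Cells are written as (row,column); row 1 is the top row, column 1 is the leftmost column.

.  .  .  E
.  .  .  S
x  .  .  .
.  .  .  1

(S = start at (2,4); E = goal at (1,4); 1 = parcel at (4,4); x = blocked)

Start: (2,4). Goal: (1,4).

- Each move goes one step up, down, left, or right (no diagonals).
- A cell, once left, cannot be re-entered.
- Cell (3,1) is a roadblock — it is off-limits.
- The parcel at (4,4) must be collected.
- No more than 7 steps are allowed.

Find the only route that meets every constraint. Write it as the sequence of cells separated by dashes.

(2,4) - (3,4) - (4,4) - (4,3) - (3,3) - (2,3) - (1,3) - (1,4)

Any route must reach (4,4) and still end at (1,4) within 7 moves, so the order of the required stops is forced.
Route from (2,4): 2× down (reaching (4,4)), left to (4,3), 3× up (reaching (1,3)), right to (1,4) — 7 moves in all.
Check: all required cells visited; 7 ≤ 7 moves.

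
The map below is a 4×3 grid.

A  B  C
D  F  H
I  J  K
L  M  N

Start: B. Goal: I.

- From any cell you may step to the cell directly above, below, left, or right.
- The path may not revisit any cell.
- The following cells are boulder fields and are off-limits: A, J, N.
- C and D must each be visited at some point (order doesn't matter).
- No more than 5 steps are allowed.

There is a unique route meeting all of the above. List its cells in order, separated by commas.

B, C, H, F, D, I

The 5-move cap with required stops at C, D leaves no slack for detours.
Route from B: right 1 to C, down 1 to H, left 2 to D, down 1 to I — 5 moves in all.
Check: all required cells visited; 5 ≤ 5 moves.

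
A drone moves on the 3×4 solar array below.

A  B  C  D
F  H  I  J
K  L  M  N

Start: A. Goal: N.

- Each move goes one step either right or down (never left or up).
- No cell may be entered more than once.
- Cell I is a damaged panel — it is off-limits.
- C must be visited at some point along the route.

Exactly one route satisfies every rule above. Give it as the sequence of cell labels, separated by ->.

A -> B -> C -> D -> J -> N

Moves only go right or down, so the column and row indices never decrease.
Route from A: right 3 to D, down 2 to N — 5 moves in all.
Check: all required cells visited.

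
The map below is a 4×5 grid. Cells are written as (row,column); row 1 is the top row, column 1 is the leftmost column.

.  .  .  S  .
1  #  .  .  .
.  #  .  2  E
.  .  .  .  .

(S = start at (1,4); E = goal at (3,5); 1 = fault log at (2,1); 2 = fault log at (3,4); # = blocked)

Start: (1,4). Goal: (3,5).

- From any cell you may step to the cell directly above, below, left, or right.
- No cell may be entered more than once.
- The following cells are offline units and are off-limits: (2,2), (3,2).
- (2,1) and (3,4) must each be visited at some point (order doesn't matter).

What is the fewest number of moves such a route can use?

11

Any route passes through (2,1) and (3,4) in some order between (1,4) and (3,5). Summing Manhattan distances along each leg and taking the cheapest ordering ((1,4) → (2,1) → (3,4) → (3,5)) gives a lower bound of 4 + 4 + 1 = 9 moves.
That bound ignores the blocked cells. Measuring each leg by the fewest moves that actually steer around them ((1,4)→(2,1): 4; (2,1)→(3,4): 6; (3,4)→(3,5): 1) raises the lower bound to 11.
A route of 11 moves exists: (1,4) → (1,3) → (1,2) → (1,1) → (2,1) → (3,1) → (4,1) → (4,2) → (4,3) → (3,3) → (3,4) → (3,5).
Since 11 matches that lower bound, it is optimal.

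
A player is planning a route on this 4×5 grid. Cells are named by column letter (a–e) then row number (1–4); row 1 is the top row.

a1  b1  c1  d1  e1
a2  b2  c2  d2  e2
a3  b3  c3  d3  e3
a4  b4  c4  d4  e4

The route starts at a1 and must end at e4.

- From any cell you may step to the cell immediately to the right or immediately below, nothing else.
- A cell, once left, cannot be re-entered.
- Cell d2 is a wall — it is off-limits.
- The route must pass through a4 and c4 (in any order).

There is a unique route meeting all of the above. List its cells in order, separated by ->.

Moves only go right or down, so the column and row indices never decrease.
Route from a1: down 3 to a4, right 4 to e4 — 7 moves in all.
Check: all required cells visited.

a1 -> a2 -> a3 -> a4 -> b4 -> c4 -> d4 -> e4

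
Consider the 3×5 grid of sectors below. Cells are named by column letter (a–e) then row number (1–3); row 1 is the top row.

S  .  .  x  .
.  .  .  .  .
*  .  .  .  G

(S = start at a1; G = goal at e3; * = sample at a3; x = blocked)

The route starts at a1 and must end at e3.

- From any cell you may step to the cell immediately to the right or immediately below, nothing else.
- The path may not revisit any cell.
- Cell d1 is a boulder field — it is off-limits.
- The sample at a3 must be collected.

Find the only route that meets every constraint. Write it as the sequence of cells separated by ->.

a1 -> a2 -> a3 -> b3 -> c3 -> d3 -> e3

Moves only go right or down, so the column and row indices never decrease.
Route from a1: 2× down (reaching a3), 4× right (reaching e3) — 6 moves in all.
Check: all required cells visited.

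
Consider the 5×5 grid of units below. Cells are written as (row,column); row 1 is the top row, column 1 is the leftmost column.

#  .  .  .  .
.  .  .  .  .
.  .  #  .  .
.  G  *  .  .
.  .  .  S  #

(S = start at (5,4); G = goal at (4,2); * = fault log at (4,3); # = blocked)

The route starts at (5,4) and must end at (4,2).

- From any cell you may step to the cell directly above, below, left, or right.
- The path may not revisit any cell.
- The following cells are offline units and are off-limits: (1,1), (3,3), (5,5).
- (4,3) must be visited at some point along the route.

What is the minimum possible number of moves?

Any route passes through (4,3) somewhere between (5,4) and (4,2). Summing Manhattan distances along the two legs ((5,4) → (4,3) → (4,2)) gives a lower bound of 2 + 1 = 3 moves.
A route of 3 moves achieves this: (5,4) → (4,4) → (4,3) → (4,2).
Since 3 matches the lower bound, it is optimal.

3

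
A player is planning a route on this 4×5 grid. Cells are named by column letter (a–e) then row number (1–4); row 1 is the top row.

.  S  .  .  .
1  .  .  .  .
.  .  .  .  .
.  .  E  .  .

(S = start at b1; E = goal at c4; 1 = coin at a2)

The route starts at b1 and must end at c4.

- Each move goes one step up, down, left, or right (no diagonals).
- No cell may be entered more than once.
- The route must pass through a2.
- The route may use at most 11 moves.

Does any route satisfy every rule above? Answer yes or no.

One route that works: b1 → b2 → a2 → a3 → a4 → b4 → c4.

yes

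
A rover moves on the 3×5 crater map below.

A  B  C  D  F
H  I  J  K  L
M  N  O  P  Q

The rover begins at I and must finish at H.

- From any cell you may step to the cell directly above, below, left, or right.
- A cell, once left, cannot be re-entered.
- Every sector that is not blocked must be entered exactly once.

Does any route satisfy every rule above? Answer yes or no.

Colour the cells like a checkerboard: each orthogonal step flips colour, so a Hamiltonian route alternates colours. Here there are 8 cells of one colour and 7 of the other, with start on the opposite colour to the goal — the counts and endpoints can't be arranged into an alternating sequence of length 15, so no Hamiltonian route exists.

no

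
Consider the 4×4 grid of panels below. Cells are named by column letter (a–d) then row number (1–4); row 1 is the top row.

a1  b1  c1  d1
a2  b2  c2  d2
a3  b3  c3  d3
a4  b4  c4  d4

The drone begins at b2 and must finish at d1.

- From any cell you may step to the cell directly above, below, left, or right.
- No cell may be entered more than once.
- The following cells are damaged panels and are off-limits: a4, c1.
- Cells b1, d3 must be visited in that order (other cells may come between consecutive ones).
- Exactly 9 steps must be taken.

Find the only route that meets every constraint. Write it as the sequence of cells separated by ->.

b2 -> b1 -> a1 -> a2 -> a3 -> b3 -> c3 -> d3 -> d2 -> d1

The waypoints must appear in the order b1, d3, with no cell reused.
Route from b2: up to b1, left to a1, 2× down (reaching a3), 3× right (reaching d3), 2× up (reaching d1) — 9 moves in all.
Check: order respected (b1 at step 1, d3 at step 7); 9 moves as required.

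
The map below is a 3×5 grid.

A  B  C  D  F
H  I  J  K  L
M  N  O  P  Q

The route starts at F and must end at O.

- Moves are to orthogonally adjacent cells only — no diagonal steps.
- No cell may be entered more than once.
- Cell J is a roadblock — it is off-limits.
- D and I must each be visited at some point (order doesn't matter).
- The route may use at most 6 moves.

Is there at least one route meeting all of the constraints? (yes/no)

One route that works: F → D → C → B → I → N → O.

yes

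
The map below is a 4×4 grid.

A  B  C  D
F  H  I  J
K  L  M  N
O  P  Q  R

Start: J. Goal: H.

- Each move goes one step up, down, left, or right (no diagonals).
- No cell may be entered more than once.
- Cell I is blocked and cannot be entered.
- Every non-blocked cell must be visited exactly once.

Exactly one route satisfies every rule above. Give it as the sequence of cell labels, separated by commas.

Need to visit all 15 open cells exactly once, starting at J and ending at H.
Cell D has only two open neighbours (J and C), so the path must pass straight through it: one of those is the cell it's entered from and the other is where it exits.
Route from J: up to D, 3× left (reaching A), 3× down (reaching O), 3× right (reaching R), up to N, 2× left (reaching L), up to H — 14 moves in all.
Check: all 15 open cells covered.

J, D, C, B, A, F, K, O, P, Q, R, N, M, L, H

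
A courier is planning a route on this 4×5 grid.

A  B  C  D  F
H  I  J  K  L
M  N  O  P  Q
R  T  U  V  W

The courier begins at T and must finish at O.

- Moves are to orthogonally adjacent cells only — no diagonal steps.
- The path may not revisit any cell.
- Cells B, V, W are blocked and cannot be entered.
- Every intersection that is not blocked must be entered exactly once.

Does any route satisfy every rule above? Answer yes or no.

Cell A has only one open neighbour but is neither the start nor the goal, so a Hamiltonian route would have to both enter and leave it through the same neighbour — impossible without revisiting.

no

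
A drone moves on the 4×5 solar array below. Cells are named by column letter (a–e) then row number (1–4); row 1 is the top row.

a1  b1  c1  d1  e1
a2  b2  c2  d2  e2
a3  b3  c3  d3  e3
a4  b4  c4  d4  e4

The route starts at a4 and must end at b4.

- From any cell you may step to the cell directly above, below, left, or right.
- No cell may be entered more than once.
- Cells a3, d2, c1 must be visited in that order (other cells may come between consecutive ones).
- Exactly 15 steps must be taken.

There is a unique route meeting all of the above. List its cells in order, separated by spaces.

The waypoints must appear in the order a3, d2, c1, with no cell reused.
Route from a4: up 1 to a3, right 3 to d3, up 1 to d2, left 1 to c2, up 1 to c1, right 2 to e1, down 3 to e4, left 3 to b4 — 15 moves in all.
Check: order respected (a3 at step 1, d2 at step 5, c1 at step 7); 15 moves as required.

a4 a3 b3 c3 d3 d2 c2 c1 d1 e1 e2 e3 e4 d4 c4 b4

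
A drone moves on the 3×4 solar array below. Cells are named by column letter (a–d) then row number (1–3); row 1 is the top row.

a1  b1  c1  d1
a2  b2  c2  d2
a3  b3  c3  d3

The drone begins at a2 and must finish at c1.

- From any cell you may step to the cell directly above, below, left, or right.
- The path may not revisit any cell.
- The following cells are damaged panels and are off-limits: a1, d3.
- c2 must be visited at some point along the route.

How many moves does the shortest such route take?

Any route passes through c2 somewhere between a2 and c1. Summing Manhattan distances along the two legs (a2 → c2 → c1) gives a lower bound of 2 + 1 = 3 moves.
A route of 3 moves achieves this: a2 → b2 → c2 → c1.
Since 3 matches the lower bound, it is optimal.

3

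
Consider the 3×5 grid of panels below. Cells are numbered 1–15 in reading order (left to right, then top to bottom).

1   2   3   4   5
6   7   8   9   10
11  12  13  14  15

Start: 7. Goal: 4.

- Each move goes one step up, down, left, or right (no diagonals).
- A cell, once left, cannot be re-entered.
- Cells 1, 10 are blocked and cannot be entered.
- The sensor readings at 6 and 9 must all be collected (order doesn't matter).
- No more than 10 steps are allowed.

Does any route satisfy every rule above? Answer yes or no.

yes

One route that works: 7 → 6 → 11 → 12 → 13 → 8 → 9 → 4.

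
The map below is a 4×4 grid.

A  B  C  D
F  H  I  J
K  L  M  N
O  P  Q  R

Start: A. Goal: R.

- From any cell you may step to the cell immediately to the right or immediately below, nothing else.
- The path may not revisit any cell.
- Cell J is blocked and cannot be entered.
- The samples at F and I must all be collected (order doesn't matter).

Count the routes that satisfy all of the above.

A right/down-only route from A to R makes exactly 3 down-moves and 3 right-moves in some order.
With no other constraints that would be C(6,3) = 20 routes.
A monotone route can only reach the required cells in the order F, I, so split there and multiply the segment counts (each segment already excludes blocked cells): A→F: 1; F→I: 1; I→R: 2; product = 2.
That gives 2 routes.

2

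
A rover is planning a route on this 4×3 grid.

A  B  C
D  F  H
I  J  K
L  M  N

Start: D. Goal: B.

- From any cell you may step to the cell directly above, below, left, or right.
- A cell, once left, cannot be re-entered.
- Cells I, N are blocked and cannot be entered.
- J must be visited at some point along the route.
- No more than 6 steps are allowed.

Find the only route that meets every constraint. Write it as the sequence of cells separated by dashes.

Any route must reach J and still end at B within 6 moves, so the order of the required stops is forced.
Route from D: right to F, down to J, right to K, 2× up (reaching C), left to B — 6 moves in all.
Check: all required cells visited; 6 ≤ 6 moves.

D - F - J - K - H - C - B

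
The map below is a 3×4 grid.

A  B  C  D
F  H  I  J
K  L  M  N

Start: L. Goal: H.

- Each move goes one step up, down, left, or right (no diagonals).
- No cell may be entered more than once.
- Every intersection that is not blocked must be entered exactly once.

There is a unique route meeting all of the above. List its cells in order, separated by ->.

Need to visit all 12 open cells exactly once, starting at L and ending at H.
Cell A has only two open neighbours (F and B), so the path must pass straight through it: one of those is the cell it's entered from and the other is where it exits.
Route from L: left to K, 2× up (reaching A), 3× right (reaching D), 2× down (reaching N), left to M, up to I, left to H — 11 moves in all.
Check: all 12 open cells covered.

L -> K -> F -> A -> B -> C -> D -> J -> N -> M -> I -> H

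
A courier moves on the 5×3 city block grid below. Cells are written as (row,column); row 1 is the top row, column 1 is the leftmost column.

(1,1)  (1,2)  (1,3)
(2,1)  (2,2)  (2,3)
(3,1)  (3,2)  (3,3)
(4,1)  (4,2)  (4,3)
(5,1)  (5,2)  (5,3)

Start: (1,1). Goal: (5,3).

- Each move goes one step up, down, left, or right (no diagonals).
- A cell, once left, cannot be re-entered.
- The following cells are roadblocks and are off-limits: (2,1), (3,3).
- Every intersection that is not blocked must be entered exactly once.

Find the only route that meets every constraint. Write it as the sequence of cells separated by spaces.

Need to visit all 13 open cells exactly once, starting at (1,1) and ending at (5,3).
Cell (2,3) has only two open neighbours ((1,3) and (2,2)), so the path must pass straight through it: one of those is the cell it's entered from and the other is where it exits.
Route from (1,1): 2× right (reaching (1,3)), down to (2,3), left to (2,2), down to (3,2), left to (3,1), 2× down (reaching (5,1)), right to (5,2), up to (4,2), right to (4,3), down to (5,3) — 12 moves in all.
Check: all 13 open cells covered.

(1,1) (1,2) (1,3) (2,3) (2,2) (3,2) (3,1) (4,1) (5,1) (5,2) (4,2) (4,3) (5,3)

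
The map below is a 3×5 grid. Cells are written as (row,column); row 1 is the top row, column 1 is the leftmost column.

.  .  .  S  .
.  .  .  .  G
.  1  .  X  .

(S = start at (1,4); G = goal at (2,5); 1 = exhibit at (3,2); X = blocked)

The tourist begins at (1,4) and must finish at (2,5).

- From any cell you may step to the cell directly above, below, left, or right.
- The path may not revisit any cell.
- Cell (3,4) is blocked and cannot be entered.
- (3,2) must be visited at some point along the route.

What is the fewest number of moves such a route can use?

8

Any route passes through (3,2) somewhere between (1,4) and (2,5). Summing Manhattan distances along the two legs ((1,4) → (3,2) → (2,5)) gives a lower bound of 4 + 4 = 8 moves.
A route of 8 moves achieves this: (1,4) → (1,3) → (1,2) → (2,2) → (3,2) → (3,3) → (2,3) → (2,4) → (2,5).
Since 8 matches the lower bound, it is optimal.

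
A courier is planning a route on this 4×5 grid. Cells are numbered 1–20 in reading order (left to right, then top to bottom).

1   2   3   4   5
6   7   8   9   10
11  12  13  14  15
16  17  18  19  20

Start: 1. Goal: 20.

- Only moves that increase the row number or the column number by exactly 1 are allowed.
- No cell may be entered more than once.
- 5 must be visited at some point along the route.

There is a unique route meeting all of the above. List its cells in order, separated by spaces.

Moves only go right or down, so the column and row indices never decrease.
Route from 1: right 4 to 5, down 3 to 20 — 7 moves in all.
Check: all required cells visited.

1 2 3 4 5 10 15 20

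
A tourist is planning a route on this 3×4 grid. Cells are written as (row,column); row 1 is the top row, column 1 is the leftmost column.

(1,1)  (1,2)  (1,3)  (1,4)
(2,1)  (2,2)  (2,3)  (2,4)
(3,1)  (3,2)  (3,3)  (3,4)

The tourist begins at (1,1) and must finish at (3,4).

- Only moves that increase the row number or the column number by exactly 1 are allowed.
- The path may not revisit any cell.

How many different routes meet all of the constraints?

A right/down-only route from (1,1) to (3,4) makes exactly 2 down-moves and 3 right-moves in some order.
With no other constraints that would be C(5,2) = 10 routes.
That gives 10 routes.

10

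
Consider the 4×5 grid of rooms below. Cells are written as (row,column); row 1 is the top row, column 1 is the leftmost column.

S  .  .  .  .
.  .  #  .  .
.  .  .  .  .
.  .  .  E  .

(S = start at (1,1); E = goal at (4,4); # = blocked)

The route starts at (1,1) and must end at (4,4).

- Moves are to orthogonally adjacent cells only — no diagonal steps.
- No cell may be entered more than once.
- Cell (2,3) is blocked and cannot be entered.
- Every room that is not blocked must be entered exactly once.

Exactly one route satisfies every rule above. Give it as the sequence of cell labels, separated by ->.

Need to visit all 19 open cells exactly once, starting at (1,1) and ending at (4,4).
Cell (4,1) has only two open neighbours ((3,1) and (4,2)), so the path must pass straight through it: one of those is the cell it's entered from and the other is where it exits.
Route from (1,1): 3× down (reaching (4,1)), 2× right (reaching (4,3)), up to (3,3), left to (3,2), 2× up (reaching (1,2)), 3× right (reaching (1,5)), down to (2,5), left to (2,4), down to (3,4), right to (3,5), down to (4,5), left to (4,4) — 18 moves in all.
Check: all 19 open cells covered.

(1,1) -> (2,1) -> (3,1) -> (4,1) -> (4,2) -> (4,3) -> (3,3) -> (3,2) -> (2,2) -> (1,2) -> (1,3) -> (1,4) -> (1,5) -> (2,5) -> (2,4) -> (3,4) -> (3,5) -> (4,5) -> (4,4)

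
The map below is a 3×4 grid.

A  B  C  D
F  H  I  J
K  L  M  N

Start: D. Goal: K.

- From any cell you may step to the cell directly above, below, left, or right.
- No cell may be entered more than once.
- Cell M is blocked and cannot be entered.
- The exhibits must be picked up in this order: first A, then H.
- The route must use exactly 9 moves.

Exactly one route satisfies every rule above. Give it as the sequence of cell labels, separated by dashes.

D - J - I - C - B - A - F - H - L - K

The waypoints must appear in the order A, H, with no cell reused.
Route from D: down to J, left to I, up to C, 2× left (reaching A), down to F, right to H, down to L, left to K — 9 moves in all.
Check: order respected (A at step 5, H at step 7); 9 moves as required.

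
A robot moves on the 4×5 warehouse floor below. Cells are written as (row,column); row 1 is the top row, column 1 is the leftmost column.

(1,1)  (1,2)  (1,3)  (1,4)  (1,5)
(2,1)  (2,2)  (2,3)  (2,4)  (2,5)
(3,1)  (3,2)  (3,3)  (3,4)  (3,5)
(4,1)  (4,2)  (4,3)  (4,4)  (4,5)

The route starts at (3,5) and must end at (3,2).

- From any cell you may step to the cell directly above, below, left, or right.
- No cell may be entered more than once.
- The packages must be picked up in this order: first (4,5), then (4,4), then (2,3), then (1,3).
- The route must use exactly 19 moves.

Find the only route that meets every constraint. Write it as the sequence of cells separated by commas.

(3,5), (4,5), (4,4), (4,3), (4,2), (4,1), (3,1), (2,1), (1,1), (1,2), (2,2), (2,3), (1,3), (1,4), (1,5), (2,5), (2,4), (3,4), (3,3), (3,2)

The waypoints must appear in the order (4,5), (4,4), (2,3), (1,3), with no cell reused.
Route from (3,5): down to (4,5), 4× left (reaching (4,1)), 3× up (reaching (1,1)), right to (1,2), down to (2,2), right to (2,3), up to (1,3), 2× right (reaching (1,5)), down to (2,5), left to (2,4), down to (3,4), 2× left (reaching (3,2)) — 19 moves in all.
Check: order respected ((4,5) at step 1, (4,4) at step 2, (2,3) at step 11, (1,3) at step 12); 19 moves as required.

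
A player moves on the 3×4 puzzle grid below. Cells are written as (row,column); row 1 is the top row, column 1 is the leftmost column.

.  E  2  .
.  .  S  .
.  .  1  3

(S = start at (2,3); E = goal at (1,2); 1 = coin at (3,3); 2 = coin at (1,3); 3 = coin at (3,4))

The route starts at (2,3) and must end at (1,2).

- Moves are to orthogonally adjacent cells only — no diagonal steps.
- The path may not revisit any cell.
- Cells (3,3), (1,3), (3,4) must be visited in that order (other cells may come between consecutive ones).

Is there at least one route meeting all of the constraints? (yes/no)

Ignoring the required order, 7 revisit-free routes from (2,3) to (1,2) pass through all of (3,3), (1,3), and (3,4); the waypoint orders that occur are (1,3) → (3,4) → (3,3) (4); (3,3) → (3,4) → (1,3) (3) — never (3,3) → (1,3) → (3,4).

no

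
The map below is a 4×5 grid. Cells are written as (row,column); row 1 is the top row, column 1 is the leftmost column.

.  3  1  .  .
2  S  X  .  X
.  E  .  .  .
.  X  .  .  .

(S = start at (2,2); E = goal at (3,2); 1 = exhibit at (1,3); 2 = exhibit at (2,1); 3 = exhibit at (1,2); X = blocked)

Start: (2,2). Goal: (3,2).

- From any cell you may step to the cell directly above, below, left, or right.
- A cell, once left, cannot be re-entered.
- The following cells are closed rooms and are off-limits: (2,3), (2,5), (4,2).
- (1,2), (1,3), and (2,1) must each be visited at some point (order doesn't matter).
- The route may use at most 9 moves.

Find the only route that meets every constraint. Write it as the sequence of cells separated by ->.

The budget equals the shortest possible length, so every move has to be on a shortest route through the required cells.
Route from (2,2): left to (2,1), up to (1,1), 3× right (reaching (1,4)), 2× down (reaching (3,4)), 2× left (reaching (3,2)) — 9 moves in all.
Check: all required cells visited; 9 ≤ 9 moves.

(2,2) -> (2,1) -> (1,1) -> (1,2) -> (1,3) -> (1,4) -> (2,4) -> (3,4) -> (3,3) -> (3,2)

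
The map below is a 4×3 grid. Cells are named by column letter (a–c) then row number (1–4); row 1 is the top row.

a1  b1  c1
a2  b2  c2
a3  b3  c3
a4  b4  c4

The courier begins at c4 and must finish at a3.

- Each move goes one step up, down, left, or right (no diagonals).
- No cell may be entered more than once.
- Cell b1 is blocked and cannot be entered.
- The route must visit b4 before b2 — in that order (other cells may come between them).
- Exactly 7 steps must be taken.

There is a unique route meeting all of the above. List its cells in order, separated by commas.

c4, b4, b3, c3, c2, b2, a2, a3

The waypoints must appear in the order b4, b2, with no cell reused.
Route from c4: left to b4, up to b3, right to c3, up to c2, 2× left (reaching a2), down to a3 — 7 moves in all.
Check: order respected (b4 at step 1, b2 at step 5); 7 moves as required.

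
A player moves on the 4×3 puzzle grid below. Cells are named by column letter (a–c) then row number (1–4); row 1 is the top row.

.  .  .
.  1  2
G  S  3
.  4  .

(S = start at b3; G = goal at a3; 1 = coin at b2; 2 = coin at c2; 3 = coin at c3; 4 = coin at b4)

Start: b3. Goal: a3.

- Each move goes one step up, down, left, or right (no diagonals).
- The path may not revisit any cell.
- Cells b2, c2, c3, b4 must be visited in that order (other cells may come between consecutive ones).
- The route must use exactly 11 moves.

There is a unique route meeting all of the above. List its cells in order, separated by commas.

b3, b2, a2, a1, b1, c1, c2, c3, c4, b4, a4, a3

The waypoints must appear in the order b2, c2, c3, b4, with no cell reused.
Route from b3: up 1 to b2, left 1 to a2, up 1 to a1, right 2 to c1, down 3 to c4, left 2 to a4, up 1 to a3 — 11 moves in all.
Check: order respected (1 at step 1, 2 at step 6, 3 at step 7, 4 at step 9); 11 moves as required.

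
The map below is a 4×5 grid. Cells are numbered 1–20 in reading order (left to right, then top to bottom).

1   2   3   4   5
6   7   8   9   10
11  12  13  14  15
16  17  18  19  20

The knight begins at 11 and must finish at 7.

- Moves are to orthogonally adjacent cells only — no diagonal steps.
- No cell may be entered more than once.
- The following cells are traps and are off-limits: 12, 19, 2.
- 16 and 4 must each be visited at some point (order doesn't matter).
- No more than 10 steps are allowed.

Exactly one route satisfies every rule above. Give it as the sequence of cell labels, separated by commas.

Any route must reach 16 and 4 and still end at 7 within 10 moves, so the order of the required stops is forced.
Route from 11: down to 16, 2× right (reaching 18), up to 13, right to 14, 2× up (reaching 4), left to 3, down to 8, left to 7 — 10 moves in all.
Check: all required cells visited; 10 ≤ 10 moves.

11, 16, 17, 18, 13, 14, 9, 4, 3, 8, 7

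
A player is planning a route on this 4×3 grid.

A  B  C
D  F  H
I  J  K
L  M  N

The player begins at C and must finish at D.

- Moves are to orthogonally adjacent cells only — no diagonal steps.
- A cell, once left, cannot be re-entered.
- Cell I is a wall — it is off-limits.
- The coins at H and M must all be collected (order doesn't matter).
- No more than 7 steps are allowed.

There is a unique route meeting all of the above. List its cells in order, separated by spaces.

C H K N M J F D

Any route must reach H and M and still end at D within 7 moves, so the order of the required stops is forced.
Route from C: 3× down (reaching N), left to M, 2× up (reaching F), left to D — 7 moves in all.
Check: all required cells visited; 7 ≤ 7 moves.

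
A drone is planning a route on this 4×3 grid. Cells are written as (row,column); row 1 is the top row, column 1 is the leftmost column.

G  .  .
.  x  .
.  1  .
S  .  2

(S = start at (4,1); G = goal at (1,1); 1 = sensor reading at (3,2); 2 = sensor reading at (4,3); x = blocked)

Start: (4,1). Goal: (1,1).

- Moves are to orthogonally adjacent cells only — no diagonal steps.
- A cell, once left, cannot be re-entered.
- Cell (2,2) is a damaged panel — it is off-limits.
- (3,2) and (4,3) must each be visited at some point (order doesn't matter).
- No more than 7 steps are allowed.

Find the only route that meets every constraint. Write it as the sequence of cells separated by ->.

(4,1) -> (4,2) -> (4,3) -> (3,3) -> (3,2) -> (3,1) -> (2,1) -> (1,1)

The 7-move cap with required stops at (3,2), (4,3) leaves no slack for detours.
Route from (4,1): right 2 to (4,3), up 1 to (3,3), left 2 to (3,1), up 2 to (1,1) — 7 moves in all.
Check: all required cells visited; 7 ≤ 7 moves.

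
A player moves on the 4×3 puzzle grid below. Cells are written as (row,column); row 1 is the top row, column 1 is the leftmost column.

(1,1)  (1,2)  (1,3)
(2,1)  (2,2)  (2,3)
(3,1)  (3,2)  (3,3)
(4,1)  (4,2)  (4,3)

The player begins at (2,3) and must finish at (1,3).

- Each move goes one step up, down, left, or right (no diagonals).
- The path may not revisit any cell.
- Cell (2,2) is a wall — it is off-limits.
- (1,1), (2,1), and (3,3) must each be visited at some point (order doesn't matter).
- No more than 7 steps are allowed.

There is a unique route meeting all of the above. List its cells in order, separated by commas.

The budget equals the shortest possible length, so every move has to be on a shortest route through the required cells.
Route from (2,3): down to (3,3), 2× left (reaching (3,1)), 2× up (reaching (1,1)), 2× right (reaching (1,3)) — 7 moves in all.
Check: all required cells visited; 7 ≤ 7 moves.

(2,3), (3,3), (3,2), (3,1), (2,1), (1,1), (1,2), (1,3)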